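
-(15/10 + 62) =-127/2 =-63.50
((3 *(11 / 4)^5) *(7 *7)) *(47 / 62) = 1112701359 / 63488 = 17526.17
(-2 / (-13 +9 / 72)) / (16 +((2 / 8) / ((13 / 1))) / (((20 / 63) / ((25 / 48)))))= 53248 / 5495359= 0.01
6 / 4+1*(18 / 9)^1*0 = 3 / 2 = 1.50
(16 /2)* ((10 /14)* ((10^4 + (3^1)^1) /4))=14290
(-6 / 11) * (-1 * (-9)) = -54 / 11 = -4.91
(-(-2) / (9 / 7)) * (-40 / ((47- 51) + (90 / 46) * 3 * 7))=-12880 / 7677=-1.68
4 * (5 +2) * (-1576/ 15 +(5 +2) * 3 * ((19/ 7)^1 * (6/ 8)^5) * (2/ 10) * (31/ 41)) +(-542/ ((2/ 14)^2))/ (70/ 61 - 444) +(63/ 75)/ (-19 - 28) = -1411579022065751/ 499737388800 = -2824.64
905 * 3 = 2715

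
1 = 1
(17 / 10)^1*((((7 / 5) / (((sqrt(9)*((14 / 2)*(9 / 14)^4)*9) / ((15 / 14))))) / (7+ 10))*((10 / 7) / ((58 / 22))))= 4312 / 1712421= 0.00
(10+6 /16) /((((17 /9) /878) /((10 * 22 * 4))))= 72145260 /17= 4243838.82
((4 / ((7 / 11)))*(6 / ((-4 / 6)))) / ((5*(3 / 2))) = -264 / 35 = -7.54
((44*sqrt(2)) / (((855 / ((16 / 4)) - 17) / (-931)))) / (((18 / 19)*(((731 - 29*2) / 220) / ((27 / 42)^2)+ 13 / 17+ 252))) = -1.19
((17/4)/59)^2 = 0.01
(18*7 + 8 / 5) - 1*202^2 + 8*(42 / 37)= -7523454 / 185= -40667.32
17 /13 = 1.31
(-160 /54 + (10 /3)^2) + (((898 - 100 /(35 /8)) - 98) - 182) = 114022 /189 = 603.29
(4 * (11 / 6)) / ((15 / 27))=66 / 5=13.20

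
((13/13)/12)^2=1/144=0.01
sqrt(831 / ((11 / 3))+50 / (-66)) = sqrt(245982) / 33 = 15.03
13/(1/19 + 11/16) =3952/225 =17.56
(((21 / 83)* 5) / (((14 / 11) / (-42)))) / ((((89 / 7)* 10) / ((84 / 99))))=-2058 / 7387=-0.28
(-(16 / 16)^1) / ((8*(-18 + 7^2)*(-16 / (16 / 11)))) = 1 / 2728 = 0.00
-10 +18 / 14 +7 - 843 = -5913 / 7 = -844.71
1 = 1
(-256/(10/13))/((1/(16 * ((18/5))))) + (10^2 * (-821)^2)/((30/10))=1683664804/75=22448864.05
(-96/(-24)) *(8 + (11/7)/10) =1142/35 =32.63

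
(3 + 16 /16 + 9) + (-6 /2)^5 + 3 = -227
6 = 6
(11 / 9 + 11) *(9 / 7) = 110 / 7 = 15.71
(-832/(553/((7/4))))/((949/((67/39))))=-1072/224913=-0.00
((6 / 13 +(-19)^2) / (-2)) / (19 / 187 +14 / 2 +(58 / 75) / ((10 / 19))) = -329517375 / 15626962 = -21.09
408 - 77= 331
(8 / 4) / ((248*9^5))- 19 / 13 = -139119431 / 95186988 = -1.46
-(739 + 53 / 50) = -37003 / 50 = -740.06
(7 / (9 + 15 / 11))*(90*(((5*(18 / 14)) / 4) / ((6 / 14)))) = 17325 / 76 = 227.96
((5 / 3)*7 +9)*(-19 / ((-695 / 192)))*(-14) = -1055488 / 695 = -1518.69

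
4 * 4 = 16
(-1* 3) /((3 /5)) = -5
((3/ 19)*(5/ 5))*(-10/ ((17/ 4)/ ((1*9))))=-1080/ 323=-3.34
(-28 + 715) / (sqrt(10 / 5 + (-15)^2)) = 687* sqrt(227) / 227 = 45.60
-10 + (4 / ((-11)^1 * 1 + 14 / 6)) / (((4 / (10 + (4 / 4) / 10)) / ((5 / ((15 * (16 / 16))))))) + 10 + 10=2499 / 260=9.61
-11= -11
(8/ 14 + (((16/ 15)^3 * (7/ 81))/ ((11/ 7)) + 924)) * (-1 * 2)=-38927035856/ 21049875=-1849.28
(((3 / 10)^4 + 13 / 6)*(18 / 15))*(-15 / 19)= -2.06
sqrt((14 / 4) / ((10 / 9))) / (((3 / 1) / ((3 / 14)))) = 3 * sqrt(35) / 140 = 0.13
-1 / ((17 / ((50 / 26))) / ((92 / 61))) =-2300 / 13481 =-0.17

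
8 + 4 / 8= 17 / 2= 8.50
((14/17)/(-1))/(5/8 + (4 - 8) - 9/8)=0.18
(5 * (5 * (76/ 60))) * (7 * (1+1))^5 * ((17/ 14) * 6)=124083680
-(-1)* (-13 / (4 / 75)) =-243.75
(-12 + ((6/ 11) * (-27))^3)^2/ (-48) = -379407421875/ 1771561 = -214165.60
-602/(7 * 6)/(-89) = 43/267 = 0.16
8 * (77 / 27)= 22.81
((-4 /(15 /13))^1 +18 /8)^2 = 5329 /3600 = 1.48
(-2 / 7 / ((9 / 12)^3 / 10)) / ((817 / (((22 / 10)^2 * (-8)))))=247808 / 772065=0.32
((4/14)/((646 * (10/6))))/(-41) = -0.00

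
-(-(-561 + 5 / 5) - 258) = -302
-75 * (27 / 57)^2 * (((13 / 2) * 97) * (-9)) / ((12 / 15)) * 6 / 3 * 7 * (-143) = -345070600875 / 1444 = -238968560.16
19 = 19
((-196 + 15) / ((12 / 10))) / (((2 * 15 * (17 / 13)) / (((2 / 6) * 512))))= -301184 / 459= -656.17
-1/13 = -0.08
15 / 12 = 5 / 4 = 1.25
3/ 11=0.27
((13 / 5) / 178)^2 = 169 / 792100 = 0.00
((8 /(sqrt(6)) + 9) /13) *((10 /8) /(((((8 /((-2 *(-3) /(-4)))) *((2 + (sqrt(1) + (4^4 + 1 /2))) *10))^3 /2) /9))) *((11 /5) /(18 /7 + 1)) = -6237 /1723144217600000 -231 *sqrt(6) /430786054400000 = -0.00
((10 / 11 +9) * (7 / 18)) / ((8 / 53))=40439 / 1584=25.53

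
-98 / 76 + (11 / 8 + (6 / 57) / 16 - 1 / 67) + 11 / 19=3341 / 5092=0.66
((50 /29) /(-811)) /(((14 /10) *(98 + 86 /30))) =-0.00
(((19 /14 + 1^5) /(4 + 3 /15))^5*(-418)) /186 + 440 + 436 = 736301008302649 /840646341024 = 875.87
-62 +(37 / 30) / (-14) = -26077 / 420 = -62.09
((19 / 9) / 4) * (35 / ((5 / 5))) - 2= 593 / 36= 16.47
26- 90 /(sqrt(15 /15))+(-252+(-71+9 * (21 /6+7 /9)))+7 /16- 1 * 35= -6129 /16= -383.06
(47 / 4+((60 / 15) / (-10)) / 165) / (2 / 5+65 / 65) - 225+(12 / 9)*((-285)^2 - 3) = 499326787 / 4620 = 108079.39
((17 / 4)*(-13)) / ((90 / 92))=-5083 / 90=-56.48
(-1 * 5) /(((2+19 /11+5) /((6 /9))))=-55 /144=-0.38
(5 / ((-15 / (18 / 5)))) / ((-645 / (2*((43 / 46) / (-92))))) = -1 / 26450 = -0.00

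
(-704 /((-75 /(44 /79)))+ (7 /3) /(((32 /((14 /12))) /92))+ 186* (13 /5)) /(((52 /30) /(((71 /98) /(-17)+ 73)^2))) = 298108481759884031 /195462583680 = 1525143.46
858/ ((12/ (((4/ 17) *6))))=1716/ 17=100.94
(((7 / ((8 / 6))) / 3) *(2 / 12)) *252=147 / 2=73.50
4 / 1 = 4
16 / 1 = 16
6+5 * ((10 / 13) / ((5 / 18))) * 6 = 1158 / 13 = 89.08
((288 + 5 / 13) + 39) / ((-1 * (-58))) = 2128 / 377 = 5.64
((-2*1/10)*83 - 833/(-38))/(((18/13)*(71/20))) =4381/4047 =1.08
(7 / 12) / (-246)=-7 / 2952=-0.00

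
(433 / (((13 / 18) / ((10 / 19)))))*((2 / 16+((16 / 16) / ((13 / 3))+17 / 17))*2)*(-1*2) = -5494770 / 3211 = -1711.23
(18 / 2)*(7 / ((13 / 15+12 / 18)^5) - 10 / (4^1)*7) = -1931766795 / 12872686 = -150.07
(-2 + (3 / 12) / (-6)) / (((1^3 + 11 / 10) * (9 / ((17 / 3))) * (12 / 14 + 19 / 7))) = -833 / 4860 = -0.17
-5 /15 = -1 /3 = -0.33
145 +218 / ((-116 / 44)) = 1807 / 29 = 62.31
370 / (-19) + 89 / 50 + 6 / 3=-14909 / 950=-15.69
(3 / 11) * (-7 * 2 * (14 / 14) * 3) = -126 / 11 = -11.45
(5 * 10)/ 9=50/ 9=5.56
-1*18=-18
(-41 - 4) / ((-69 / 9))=135 / 23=5.87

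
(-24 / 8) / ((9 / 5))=-1.67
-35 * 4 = -140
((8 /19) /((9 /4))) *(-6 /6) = -32 /171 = -0.19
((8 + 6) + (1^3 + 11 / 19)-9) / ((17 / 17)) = 125 / 19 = 6.58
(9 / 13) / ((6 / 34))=51 / 13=3.92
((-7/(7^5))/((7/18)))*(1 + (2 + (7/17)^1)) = -1044/285719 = -0.00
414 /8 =207 /4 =51.75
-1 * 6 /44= -3 /22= -0.14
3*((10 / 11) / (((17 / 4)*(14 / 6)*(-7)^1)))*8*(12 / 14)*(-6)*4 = 414720 / 64141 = 6.47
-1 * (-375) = 375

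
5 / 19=0.26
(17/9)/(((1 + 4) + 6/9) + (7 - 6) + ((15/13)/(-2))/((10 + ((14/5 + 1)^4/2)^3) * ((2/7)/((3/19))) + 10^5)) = 3249004671042520013/11467074848136054090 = 0.28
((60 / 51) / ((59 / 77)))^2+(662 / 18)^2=110411451649 / 81486729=1354.96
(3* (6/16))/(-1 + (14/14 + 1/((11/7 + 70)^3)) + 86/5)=5658817545/86517046408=0.07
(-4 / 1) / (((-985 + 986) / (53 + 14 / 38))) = -4056 / 19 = -213.47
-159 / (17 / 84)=-785.65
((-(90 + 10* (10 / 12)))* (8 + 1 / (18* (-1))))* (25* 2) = -1054625 / 27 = -39060.19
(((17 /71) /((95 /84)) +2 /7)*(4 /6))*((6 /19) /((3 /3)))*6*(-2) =-1127328 /897085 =-1.26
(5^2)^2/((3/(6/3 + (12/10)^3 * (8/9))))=2210/3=736.67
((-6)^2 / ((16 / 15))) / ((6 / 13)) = 585 / 8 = 73.12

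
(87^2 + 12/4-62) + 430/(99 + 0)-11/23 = 17109071/2277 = 7513.87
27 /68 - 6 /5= -273 /340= -0.80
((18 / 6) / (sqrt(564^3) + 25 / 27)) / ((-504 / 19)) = 4275 / 7324076387656 - 650997*sqrt(141) / 915509548457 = -0.00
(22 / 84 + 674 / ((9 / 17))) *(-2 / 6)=-160445 / 378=-424.46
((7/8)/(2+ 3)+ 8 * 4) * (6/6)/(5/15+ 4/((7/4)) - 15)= -2079/800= -2.60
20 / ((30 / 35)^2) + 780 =7265 / 9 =807.22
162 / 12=27 / 2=13.50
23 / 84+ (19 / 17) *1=1.39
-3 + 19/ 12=-17/ 12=-1.42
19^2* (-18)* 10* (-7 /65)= 90972 /13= 6997.85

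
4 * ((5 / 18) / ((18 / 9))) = 5 / 9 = 0.56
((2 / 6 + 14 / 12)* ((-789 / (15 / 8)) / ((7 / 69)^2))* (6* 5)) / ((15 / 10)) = -60102864 / 49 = -1226589.06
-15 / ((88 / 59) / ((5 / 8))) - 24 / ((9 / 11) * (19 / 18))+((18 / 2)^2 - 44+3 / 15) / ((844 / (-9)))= -34.47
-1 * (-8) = 8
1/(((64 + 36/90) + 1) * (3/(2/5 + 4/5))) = 2/327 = 0.01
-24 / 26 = -12 / 13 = -0.92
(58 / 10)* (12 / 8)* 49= 426.30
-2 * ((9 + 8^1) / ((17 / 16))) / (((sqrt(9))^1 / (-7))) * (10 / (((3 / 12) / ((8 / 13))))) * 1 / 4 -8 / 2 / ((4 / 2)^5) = 143321 / 312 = 459.36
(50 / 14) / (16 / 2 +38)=25 / 322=0.08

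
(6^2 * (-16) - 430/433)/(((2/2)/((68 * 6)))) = -101933904/433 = -235413.17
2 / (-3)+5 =13 / 3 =4.33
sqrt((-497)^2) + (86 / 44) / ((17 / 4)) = 93025 / 187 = 497.46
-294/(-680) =147/340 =0.43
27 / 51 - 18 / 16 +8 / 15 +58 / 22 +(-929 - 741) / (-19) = 38572297 / 426360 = 90.47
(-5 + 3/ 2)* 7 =-49/ 2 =-24.50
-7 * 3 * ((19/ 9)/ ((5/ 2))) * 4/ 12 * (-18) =532/ 5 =106.40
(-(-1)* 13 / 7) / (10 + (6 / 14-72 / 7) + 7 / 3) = 3 / 4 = 0.75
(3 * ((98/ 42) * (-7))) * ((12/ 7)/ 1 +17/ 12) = -1841/ 12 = -153.42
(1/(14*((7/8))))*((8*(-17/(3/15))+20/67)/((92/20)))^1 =-39600/3283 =-12.06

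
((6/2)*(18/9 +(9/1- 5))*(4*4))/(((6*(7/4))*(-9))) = -64/21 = -3.05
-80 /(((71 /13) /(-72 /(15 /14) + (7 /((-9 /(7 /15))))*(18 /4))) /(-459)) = -32858280 /71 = -462792.68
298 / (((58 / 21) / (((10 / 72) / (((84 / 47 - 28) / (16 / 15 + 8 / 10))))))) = -49021 / 45936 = -1.07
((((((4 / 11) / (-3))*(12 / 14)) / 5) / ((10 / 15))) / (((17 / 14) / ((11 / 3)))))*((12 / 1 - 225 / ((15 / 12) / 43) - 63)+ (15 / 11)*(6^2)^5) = -426779736 / 55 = -7759631.56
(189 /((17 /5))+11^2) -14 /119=3000 /17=176.47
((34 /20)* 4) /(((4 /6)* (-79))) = -51 /395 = -0.13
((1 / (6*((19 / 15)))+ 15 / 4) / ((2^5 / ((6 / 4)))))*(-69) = -61065 / 4864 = -12.55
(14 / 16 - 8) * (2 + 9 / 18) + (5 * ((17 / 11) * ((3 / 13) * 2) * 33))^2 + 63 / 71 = 2656013037 / 191984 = 13834.55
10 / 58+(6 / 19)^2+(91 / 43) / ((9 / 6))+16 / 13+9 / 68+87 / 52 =1408492430 / 298460721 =4.72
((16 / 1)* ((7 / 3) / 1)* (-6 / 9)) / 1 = -224 / 9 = -24.89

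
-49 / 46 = -1.07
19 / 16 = 1.19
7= 7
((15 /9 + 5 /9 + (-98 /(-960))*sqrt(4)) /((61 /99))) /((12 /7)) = 134519 /58560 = 2.30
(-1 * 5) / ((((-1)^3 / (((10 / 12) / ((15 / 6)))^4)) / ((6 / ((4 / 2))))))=5 / 27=0.19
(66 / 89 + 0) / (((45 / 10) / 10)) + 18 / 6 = 1241 / 267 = 4.65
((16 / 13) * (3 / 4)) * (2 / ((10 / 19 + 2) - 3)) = -152 / 39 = -3.90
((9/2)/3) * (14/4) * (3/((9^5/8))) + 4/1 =26258/6561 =4.00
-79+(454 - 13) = 362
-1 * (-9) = 9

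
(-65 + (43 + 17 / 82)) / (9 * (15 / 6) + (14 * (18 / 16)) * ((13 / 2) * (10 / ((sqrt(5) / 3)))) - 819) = -325234 * sqrt(5) / 30421467 - 421732 / 30421467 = -0.04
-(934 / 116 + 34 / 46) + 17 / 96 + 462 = 453.39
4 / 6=2 / 3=0.67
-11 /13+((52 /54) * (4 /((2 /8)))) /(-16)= -635 /351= -1.81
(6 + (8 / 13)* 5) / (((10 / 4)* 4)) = 59 / 65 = 0.91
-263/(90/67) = -17621/90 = -195.79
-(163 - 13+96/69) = -3482/23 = -151.39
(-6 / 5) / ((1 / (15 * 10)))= -180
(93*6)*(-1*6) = -3348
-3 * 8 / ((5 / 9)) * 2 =-432 / 5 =-86.40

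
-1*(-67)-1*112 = -45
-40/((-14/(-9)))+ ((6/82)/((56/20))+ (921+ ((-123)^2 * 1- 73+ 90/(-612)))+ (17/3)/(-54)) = 12607685803/790398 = 15951.06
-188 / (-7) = 188 / 7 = 26.86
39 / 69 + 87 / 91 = 3184 / 2093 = 1.52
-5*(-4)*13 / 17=260 / 17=15.29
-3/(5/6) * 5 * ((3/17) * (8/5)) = -432/85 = -5.08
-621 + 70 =-551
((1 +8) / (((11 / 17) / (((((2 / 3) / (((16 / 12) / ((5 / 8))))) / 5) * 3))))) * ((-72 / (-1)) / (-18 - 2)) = -9.39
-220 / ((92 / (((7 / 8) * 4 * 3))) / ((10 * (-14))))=80850 / 23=3515.22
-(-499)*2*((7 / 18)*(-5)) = -17465 / 9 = -1940.56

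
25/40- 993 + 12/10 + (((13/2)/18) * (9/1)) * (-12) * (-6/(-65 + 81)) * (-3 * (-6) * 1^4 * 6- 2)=22363/40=559.08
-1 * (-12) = 12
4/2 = 2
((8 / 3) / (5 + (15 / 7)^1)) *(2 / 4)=14 / 75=0.19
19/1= 19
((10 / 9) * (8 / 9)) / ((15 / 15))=80 / 81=0.99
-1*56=-56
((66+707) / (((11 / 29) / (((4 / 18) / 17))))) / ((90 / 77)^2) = 12082763 / 619650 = 19.50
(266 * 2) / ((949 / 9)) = 4788 / 949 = 5.05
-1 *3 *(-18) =54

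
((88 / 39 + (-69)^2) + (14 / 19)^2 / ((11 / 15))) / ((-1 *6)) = -737795417 / 929214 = -794.00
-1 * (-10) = 10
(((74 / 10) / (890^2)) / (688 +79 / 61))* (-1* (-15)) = 6771 / 33305428700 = 0.00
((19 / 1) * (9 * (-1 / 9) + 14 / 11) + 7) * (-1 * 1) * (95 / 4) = -6365 / 22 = -289.32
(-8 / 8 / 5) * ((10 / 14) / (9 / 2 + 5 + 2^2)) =-2 / 189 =-0.01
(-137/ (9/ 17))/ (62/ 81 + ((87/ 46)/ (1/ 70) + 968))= -482103/ 2051455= -0.24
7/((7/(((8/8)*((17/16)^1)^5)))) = 1419857/1048576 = 1.35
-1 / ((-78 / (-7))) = -7 / 78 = -0.09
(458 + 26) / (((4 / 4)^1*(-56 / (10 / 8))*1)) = -605 / 56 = -10.80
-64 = -64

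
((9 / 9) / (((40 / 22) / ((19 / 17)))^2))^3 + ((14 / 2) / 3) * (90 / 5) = 64965130119990241 / 1544804416000000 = 42.05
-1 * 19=-19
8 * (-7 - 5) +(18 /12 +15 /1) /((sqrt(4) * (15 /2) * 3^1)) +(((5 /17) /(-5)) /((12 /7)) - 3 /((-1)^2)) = -33547 /340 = -98.67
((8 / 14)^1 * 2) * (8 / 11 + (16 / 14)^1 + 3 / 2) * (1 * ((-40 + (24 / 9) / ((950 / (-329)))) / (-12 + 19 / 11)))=40354672 / 2630075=15.34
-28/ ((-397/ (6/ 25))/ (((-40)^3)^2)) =27525120000/ 397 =69332795.97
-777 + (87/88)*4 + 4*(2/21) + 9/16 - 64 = -3090233/3696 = -836.10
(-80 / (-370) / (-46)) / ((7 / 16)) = -64 / 5957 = -0.01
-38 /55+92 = 5022 /55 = 91.31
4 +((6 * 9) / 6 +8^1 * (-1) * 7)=-43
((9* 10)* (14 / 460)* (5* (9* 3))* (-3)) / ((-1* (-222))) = -8505 / 1702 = -5.00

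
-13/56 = -0.23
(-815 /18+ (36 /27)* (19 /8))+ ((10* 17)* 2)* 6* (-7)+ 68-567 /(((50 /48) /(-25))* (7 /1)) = -110791 /9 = -12310.11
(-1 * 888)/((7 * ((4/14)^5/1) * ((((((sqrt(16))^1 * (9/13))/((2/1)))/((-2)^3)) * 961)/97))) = 112023457/2883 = 38856.56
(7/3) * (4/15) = 28/45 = 0.62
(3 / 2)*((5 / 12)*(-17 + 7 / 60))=-10.55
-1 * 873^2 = -762129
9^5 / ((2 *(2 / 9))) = 531441 / 4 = 132860.25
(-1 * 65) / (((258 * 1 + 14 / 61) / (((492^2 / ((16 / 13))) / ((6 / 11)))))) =-259941435 / 2864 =-90761.67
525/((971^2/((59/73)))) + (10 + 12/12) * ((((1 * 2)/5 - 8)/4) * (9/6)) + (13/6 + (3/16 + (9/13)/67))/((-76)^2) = -2605214824612639997/83103229472190720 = -31.35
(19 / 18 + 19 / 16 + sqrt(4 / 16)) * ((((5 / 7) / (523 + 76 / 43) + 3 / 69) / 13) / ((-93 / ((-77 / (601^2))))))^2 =39145299875 / 228293906332804676779075609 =0.00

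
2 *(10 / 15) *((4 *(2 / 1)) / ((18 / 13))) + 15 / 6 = 551 / 54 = 10.20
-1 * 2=-2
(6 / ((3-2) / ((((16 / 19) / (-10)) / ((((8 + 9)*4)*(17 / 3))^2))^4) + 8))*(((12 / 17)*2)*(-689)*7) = -569586654 / 134758472711611616805388632787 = -0.00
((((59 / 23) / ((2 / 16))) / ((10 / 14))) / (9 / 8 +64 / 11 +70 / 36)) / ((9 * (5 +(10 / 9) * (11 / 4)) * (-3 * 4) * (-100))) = 109032 / 2934383125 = 0.00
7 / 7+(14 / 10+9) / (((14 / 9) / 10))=475 / 7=67.86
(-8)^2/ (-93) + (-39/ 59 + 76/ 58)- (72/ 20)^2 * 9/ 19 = -466938643/ 75583425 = -6.18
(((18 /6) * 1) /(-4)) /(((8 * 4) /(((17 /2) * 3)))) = -153 /256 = -0.60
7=7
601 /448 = 1.34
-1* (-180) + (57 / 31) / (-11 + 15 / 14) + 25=882547 / 4309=204.81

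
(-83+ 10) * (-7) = 511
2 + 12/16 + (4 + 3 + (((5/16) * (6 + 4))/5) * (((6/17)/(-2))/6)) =2647/272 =9.73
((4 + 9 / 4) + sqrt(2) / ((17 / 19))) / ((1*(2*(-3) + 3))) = -2.61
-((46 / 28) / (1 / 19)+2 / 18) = -3947 / 126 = -31.33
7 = 7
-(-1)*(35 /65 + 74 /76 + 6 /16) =1.89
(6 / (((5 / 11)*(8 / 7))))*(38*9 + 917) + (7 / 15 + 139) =176171 / 12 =14680.92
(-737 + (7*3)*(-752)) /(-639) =16529 /639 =25.87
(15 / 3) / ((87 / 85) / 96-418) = -13600 / 1136931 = -0.01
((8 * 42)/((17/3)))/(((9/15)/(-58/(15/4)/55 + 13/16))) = 49091/935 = 52.50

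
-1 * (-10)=10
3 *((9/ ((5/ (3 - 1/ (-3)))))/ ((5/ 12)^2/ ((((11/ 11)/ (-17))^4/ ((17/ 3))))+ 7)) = 7776/ 35499449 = 0.00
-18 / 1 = -18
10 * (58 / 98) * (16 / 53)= 4640 / 2597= 1.79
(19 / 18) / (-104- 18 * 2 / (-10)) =-95 / 9036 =-0.01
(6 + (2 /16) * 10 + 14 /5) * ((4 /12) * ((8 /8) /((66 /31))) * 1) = 2077 /1320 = 1.57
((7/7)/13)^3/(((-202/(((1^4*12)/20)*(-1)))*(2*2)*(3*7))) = 1/62131160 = 0.00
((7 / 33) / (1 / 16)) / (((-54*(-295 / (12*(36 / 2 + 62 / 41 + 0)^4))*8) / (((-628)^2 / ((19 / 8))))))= 7236977950720000000 / 940800390057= 7692362.83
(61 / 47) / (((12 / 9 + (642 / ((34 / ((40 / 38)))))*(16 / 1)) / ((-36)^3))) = -189.61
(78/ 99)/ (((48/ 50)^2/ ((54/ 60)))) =1625/ 2112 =0.77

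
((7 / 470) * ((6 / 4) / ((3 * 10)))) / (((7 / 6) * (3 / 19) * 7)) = 19 / 32900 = 0.00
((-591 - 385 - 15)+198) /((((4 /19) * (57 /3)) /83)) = -65819 /4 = -16454.75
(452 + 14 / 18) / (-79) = -4075 / 711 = -5.73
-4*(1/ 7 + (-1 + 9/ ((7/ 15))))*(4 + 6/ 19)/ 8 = -39.77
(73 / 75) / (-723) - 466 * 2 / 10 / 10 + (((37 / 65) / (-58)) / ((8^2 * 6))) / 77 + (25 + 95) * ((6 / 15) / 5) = 22457736577 / 80593793280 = 0.28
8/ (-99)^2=8/ 9801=0.00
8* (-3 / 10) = -12 / 5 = -2.40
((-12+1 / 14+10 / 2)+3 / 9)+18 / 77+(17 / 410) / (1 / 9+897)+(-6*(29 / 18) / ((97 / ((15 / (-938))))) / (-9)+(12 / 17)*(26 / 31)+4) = -1263975419349473 / 714282982611660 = -1.77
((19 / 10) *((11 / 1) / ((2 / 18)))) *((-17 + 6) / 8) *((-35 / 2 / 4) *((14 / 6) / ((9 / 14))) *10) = 3942785 / 96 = 41070.68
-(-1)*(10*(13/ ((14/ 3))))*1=195/ 7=27.86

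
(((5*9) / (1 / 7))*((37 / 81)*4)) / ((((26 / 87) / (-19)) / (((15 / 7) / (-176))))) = 509675 / 1144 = 445.52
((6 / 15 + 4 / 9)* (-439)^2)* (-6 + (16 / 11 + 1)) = -95204174 / 165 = -576994.99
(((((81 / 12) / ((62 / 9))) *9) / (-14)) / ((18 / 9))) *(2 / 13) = -2187 / 45136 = -0.05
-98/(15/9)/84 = -0.70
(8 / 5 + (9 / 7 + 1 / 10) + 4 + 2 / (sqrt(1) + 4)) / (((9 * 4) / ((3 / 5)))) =0.12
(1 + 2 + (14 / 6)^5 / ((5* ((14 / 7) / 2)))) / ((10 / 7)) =71582 / 6075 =11.78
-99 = -99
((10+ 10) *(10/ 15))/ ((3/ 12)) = 160/ 3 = 53.33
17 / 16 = 1.06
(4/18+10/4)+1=67/18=3.72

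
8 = 8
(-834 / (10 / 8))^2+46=11130046 / 25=445201.84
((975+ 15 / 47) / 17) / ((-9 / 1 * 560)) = -191 / 16779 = -0.01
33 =33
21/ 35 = 3/ 5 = 0.60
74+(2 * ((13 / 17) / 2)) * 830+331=17675 / 17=1039.71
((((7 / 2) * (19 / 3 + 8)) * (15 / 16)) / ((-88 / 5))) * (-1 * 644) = 1211525 / 704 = 1720.92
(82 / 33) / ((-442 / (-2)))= 82 / 7293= 0.01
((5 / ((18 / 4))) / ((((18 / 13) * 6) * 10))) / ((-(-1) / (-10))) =-65 / 486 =-0.13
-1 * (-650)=650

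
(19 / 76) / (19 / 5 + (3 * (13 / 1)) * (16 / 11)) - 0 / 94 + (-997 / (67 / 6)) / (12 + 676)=-9640129 / 76726792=-0.13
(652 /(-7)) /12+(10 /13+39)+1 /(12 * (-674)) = 7852519 /245336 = 32.01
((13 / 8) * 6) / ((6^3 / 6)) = 13 / 48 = 0.27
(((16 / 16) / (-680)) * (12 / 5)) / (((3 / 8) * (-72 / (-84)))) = -14 / 1275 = -0.01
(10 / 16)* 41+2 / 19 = 3911 / 152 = 25.73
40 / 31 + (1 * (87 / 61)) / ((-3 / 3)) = -257 / 1891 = -0.14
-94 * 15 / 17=-1410 / 17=-82.94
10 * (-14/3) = -140/3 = -46.67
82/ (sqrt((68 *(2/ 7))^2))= 4.22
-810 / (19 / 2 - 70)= 1620 / 121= 13.39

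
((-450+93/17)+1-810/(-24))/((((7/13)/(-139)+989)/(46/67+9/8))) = -48891845405/65136803968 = -0.75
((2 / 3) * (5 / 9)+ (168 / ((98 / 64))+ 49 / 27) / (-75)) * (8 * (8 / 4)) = -253264 / 14175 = -17.87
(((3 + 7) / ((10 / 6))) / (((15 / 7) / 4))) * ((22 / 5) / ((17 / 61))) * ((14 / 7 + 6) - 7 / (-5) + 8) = 6538224 / 2125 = 3076.81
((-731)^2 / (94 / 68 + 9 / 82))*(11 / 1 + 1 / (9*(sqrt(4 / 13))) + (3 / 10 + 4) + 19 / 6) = 372449617*sqrt(13) / 18720 + 103168543909 / 15600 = 6685103.57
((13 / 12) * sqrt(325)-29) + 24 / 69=-659 / 23 + 65 * sqrt(13) / 12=-9.12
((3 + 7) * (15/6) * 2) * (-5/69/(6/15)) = -9.06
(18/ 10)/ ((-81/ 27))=-0.60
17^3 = 4913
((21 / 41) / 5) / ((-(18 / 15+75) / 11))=-77 / 5207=-0.01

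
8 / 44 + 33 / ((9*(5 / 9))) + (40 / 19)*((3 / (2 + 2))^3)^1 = 64121 / 8360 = 7.67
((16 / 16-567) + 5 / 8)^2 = 20457529 / 64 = 319648.89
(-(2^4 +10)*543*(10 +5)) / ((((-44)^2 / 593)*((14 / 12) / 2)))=-188369415 / 1694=-111198.00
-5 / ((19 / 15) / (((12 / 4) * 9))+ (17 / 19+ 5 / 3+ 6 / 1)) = -38475 / 66241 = -0.58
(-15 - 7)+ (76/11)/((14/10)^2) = -9958/539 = -18.47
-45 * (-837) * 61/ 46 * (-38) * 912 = -39812206320/ 23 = -1730965492.17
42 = 42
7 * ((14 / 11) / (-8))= -49 / 44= -1.11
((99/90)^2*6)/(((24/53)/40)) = 641.30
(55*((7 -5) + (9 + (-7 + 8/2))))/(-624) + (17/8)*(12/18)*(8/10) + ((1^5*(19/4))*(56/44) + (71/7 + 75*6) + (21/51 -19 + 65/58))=449.15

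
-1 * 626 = -626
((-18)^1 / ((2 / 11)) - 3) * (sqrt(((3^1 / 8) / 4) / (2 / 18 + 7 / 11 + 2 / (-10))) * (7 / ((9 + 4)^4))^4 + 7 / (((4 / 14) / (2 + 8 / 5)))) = -44982 / 5 - 367353 * sqrt(89430) / 721311604354566947644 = -8996.40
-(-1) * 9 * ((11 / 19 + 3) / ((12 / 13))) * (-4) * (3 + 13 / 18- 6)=18122 / 57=317.93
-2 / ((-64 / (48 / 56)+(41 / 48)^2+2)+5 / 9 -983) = 1536 / 809765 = 0.00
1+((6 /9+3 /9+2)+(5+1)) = 10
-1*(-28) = 28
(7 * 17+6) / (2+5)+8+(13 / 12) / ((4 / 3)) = 26.67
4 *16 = 64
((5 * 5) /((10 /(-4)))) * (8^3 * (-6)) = 30720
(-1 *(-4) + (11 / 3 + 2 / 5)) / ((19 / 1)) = 121 / 285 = 0.42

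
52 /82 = 26 /41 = 0.63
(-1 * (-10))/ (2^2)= 5/ 2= 2.50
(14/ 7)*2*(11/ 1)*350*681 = 10487400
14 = 14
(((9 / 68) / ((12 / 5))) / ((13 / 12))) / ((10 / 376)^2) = 79524 / 1105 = 71.97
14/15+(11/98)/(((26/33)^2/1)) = 1107157/993720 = 1.11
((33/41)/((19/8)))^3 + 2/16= 619927091/3781833112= 0.16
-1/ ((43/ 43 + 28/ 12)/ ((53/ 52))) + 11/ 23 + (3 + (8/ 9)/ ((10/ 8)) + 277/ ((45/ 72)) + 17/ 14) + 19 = 352099613/ 753480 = 467.30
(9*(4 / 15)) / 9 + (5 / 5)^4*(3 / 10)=17 / 30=0.57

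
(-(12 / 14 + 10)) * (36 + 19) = -4180 / 7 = -597.14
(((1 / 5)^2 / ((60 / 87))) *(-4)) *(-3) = 87 / 125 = 0.70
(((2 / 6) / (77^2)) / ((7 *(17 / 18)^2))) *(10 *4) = 4320 / 11994367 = 0.00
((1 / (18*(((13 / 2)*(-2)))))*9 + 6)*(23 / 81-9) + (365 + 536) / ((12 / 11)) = 3259901 / 4212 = 773.96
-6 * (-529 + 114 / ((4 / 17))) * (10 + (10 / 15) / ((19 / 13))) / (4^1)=13261 / 19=697.95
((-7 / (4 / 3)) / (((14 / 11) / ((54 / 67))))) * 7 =-6237 / 268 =-23.27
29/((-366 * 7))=-0.01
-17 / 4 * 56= -238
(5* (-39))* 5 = -975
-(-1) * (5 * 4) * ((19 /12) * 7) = 665 /3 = 221.67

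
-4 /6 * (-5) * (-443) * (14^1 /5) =-12404 /3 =-4134.67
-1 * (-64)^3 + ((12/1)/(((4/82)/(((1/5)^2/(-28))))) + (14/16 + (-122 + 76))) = 366937933/1400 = 262098.52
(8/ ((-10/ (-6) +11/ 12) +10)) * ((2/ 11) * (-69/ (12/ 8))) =-8832/ 1661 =-5.32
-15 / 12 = -5 / 4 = -1.25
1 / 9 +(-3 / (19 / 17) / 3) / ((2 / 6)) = -440 / 171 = -2.57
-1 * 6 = -6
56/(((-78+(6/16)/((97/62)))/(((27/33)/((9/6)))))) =-43456/110627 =-0.39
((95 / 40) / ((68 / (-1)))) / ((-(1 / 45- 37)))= -855 / 905216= -0.00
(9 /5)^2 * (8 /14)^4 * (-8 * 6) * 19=-18911232 /60025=-315.06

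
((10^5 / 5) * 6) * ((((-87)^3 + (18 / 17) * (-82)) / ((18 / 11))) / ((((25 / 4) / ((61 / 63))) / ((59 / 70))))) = -15759627125440 / 2499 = -6306373399.54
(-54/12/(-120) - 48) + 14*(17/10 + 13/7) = 147/80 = 1.84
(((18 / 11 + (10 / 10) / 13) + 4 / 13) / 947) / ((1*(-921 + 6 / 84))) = -4046 / 1745982953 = -0.00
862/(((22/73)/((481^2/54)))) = 7279311143/594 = 12254732.56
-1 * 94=-94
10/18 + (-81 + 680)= 5396/9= 599.56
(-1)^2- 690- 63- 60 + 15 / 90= -4871 / 6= -811.83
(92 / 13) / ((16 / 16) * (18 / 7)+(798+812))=161 / 36686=0.00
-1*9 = -9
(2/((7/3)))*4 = 24/7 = 3.43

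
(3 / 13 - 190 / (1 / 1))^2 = 6086089 / 169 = 36012.36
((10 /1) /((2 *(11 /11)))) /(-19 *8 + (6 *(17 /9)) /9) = -27 /814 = -0.03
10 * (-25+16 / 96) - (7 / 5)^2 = -18772 / 75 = -250.29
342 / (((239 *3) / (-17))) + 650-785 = -34203 / 239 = -143.11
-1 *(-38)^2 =-1444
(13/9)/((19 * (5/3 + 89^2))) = 0.00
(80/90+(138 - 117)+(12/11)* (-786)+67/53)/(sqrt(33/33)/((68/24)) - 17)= 74418860/1484901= 50.12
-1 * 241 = -241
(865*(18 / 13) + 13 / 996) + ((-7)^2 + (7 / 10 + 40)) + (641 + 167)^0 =83411363 / 64740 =1288.41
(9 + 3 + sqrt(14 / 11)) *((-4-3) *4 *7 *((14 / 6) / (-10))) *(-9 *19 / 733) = -140.06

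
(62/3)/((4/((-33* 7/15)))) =-2387/30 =-79.57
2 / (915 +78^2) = 2 / 6999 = 0.00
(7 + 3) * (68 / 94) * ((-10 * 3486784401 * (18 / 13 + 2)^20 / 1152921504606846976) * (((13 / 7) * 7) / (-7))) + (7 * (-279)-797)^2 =477751552035587915226762503947280425 / 63041932562729765491537739776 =7578313.87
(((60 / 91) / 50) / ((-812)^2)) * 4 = 3 / 37500190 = 0.00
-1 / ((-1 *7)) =1 / 7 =0.14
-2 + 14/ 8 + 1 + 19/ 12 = 7/ 3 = 2.33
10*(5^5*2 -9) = 62410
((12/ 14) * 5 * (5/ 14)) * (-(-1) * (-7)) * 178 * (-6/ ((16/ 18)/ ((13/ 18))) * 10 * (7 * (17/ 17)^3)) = 1301625/ 2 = 650812.50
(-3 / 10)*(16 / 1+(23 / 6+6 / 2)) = -137 / 20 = -6.85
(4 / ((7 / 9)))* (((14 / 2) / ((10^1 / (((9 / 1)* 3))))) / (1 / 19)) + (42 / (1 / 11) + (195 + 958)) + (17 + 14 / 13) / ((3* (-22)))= 14849947 / 4290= 3461.53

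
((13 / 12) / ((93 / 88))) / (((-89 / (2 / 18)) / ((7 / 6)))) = -1001 / 670437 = -0.00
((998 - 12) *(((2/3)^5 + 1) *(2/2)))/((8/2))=135575/486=278.96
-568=-568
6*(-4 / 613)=-0.04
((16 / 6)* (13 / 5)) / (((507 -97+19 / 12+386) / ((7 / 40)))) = 364 / 239275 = 0.00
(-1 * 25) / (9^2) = -25 / 81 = -0.31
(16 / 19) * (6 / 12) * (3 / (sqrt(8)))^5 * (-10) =-1215 * sqrt(2) / 304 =-5.65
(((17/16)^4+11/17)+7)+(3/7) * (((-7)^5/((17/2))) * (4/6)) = -556.02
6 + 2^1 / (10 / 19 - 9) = 928 / 161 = 5.76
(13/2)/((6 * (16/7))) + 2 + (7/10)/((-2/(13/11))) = 2.06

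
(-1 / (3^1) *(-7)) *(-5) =-11.67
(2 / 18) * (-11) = -11 / 9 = -1.22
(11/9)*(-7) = -77/9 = -8.56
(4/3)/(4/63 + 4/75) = 525/46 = 11.41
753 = 753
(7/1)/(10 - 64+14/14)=-7/53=-0.13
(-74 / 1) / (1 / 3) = -222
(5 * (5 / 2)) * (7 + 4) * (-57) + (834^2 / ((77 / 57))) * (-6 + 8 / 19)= -443580591 / 154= -2880393.45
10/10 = 1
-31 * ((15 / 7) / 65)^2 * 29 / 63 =-899 / 57967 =-0.02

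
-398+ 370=-28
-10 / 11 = -0.91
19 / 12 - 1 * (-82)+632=8587 / 12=715.58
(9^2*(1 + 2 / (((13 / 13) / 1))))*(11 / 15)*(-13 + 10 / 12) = -21681 / 10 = -2168.10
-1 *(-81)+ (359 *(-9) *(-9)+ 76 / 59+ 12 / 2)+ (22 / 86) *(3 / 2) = 29167.67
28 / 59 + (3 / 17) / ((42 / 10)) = 3627 / 7021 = 0.52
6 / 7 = 0.86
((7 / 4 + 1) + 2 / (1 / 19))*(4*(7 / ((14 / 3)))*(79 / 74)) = 38631 / 148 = 261.02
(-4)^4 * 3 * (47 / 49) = 36096 / 49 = 736.65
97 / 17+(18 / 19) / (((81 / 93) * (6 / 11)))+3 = 31105 / 2907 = 10.70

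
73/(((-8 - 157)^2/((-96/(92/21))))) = -0.06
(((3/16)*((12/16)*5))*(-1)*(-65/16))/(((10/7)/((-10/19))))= -20475/19456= -1.05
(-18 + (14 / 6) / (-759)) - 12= -68317 / 2277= -30.00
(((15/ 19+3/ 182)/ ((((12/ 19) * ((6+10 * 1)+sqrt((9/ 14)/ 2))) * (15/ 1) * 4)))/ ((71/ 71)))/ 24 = 929/ 16752060 -929 * sqrt(7)/ 1250820480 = 0.00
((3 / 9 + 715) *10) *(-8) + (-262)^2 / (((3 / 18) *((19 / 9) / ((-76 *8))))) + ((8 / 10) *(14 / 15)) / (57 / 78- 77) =-17649799376656 / 148725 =-118674058.68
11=11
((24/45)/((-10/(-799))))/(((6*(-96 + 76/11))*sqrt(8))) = -0.03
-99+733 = 634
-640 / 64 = -10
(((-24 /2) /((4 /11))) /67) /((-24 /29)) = 0.60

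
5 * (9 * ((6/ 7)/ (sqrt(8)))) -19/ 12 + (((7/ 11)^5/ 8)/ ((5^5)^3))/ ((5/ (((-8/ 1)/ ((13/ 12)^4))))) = -13335536897129426260049/ 8422444356079101562500 + 135 * sqrt(2)/ 14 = 12.05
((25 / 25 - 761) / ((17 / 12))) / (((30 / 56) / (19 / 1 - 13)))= -102144 / 17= -6008.47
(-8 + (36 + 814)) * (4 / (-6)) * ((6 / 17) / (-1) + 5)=-133036 / 51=-2608.55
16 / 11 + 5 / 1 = 71 / 11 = 6.45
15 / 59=0.25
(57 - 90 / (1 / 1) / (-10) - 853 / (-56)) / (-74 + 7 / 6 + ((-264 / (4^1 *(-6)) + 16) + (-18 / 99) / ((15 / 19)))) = -250195 / 141876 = -1.76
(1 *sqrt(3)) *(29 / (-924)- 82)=-75797 *sqrt(3) / 924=-142.08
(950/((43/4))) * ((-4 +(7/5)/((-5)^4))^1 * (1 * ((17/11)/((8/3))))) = -12105717/59125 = -204.75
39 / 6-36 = -59 / 2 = -29.50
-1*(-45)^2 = -2025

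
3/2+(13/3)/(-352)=1571/1056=1.49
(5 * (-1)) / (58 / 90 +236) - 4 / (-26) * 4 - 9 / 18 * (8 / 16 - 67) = 18741189 / 553748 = 33.84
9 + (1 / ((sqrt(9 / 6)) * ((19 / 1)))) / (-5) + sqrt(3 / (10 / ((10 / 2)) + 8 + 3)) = -sqrt(6) / 285 + sqrt(39) / 13 + 9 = 9.47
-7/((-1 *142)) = 7/142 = 0.05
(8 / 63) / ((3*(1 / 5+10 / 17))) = 680 / 12663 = 0.05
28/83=0.34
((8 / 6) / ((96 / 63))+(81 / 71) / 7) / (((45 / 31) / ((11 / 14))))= 1407307 / 2504880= 0.56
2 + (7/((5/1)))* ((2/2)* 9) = 73/5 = 14.60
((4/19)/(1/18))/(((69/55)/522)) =689040/437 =1576.75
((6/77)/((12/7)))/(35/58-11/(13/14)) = -377/93247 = -0.00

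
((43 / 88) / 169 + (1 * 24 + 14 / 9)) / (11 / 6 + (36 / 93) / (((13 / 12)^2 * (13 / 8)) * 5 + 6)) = 172542303839 / 12544844988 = 13.75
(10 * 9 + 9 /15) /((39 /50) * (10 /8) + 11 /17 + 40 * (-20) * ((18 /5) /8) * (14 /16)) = -61608 /213097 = -0.29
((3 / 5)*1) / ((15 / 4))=4 / 25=0.16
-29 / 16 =-1.81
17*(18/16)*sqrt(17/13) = 153*sqrt(221)/104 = 21.87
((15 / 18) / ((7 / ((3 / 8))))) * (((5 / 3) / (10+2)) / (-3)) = -25 / 12096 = -0.00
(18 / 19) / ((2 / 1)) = 9 / 19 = 0.47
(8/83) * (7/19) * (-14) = -784/1577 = -0.50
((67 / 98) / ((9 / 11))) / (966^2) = 737 / 823043592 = 0.00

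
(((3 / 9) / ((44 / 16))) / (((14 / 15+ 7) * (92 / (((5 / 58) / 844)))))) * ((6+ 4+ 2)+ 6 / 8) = 75 / 346775968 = 0.00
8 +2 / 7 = 58 / 7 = 8.29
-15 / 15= -1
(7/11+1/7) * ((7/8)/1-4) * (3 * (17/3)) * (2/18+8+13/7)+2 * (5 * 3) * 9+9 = -216107/1617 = -133.65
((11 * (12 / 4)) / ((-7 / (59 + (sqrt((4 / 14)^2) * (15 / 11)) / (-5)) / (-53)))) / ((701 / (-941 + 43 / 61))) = -19747.67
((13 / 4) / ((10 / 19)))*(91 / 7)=3211 / 40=80.28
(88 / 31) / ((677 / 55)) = 0.23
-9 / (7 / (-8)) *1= 72 / 7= 10.29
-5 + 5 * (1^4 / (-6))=-5.83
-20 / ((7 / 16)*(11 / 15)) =-4800 / 77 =-62.34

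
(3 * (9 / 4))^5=14348907 / 1024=14012.60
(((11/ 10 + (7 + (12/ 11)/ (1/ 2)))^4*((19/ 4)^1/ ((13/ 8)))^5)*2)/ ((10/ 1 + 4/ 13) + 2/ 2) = 421829.47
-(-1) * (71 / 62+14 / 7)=195 / 62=3.15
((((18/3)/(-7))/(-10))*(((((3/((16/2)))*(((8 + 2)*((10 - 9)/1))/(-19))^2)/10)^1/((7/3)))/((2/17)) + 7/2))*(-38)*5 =-214563/3724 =-57.62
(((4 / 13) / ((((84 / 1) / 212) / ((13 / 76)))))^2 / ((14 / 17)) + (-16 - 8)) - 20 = -98020063 / 2228814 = -43.98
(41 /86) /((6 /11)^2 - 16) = -0.03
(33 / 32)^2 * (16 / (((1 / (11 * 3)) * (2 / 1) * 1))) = 35937 / 128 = 280.76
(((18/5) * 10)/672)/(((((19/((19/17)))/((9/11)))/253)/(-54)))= -16767/476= -35.22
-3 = -3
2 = 2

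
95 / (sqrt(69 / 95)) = 95 * sqrt(6555) / 69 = 111.47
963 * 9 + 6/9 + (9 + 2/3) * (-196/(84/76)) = 62581/9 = 6953.44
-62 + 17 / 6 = -355 / 6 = -59.17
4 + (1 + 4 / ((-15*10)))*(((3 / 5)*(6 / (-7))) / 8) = 13781 / 3500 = 3.94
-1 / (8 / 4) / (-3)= 1 / 6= 0.17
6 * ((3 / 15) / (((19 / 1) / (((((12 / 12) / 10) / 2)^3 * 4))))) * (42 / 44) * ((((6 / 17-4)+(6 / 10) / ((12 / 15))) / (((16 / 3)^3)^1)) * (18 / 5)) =-3015873 / 1455308800000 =-0.00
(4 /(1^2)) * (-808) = -3232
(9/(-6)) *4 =-6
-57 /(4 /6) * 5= -427.50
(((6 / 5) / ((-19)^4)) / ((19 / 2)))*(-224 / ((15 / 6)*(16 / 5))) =-336 / 12380495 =-0.00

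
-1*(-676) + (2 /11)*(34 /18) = 66958 /99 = 676.34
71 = 71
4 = 4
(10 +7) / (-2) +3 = -11 / 2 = -5.50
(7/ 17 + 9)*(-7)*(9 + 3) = -13440/ 17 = -790.59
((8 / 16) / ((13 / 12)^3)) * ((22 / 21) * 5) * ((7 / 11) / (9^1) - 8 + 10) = 65600 / 15379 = 4.27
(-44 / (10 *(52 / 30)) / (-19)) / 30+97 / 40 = 24003 / 9880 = 2.43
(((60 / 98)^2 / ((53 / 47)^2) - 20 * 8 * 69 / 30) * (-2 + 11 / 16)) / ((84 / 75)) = 46499145225 / 107910544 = 430.90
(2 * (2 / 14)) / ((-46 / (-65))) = 65 / 161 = 0.40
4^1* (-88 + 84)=-16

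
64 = 64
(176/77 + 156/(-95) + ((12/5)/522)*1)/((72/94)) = 881297/1041390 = 0.85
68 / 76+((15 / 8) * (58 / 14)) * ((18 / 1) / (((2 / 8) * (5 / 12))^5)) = 947679732359 / 83125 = 11400658.43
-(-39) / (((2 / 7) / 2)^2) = 1911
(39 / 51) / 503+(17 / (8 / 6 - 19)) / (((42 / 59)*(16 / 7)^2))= -59683803 / 232039936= -0.26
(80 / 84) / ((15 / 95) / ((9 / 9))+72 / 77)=4180 / 4797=0.87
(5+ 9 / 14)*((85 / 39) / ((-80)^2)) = 1343 / 698880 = 0.00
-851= -851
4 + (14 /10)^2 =149 /25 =5.96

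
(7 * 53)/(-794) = -371/794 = -0.47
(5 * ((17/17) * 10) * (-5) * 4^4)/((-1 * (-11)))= -64000/11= -5818.18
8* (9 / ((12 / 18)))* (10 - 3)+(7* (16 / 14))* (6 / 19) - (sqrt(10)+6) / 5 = 71946 / 95 - sqrt(10) / 5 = 756.69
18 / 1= 18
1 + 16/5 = 21/5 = 4.20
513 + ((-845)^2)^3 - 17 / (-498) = 181288224859305536741 / 498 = 364032580038766138.03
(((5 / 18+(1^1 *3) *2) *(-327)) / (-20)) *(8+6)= 86219 / 60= 1436.98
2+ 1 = 3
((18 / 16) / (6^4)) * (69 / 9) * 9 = 23 / 384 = 0.06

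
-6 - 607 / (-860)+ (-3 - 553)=-482713 / 860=-561.29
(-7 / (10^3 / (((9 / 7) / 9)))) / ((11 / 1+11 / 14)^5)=-67228 / 15287262890625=-0.00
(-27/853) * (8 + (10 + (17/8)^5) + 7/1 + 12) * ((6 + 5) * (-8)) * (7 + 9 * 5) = 10163206053/873472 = 11635.41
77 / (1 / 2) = 154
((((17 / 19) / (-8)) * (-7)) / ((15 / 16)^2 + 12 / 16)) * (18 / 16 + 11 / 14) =0.92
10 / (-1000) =-1 / 100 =-0.01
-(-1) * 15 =15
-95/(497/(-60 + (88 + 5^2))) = -5035/497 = -10.13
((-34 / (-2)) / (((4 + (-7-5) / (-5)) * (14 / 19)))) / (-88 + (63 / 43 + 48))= -69445 / 742336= -0.09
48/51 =16/17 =0.94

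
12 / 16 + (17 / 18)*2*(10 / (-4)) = -143 / 36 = -3.97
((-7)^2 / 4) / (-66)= -49 / 264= -0.19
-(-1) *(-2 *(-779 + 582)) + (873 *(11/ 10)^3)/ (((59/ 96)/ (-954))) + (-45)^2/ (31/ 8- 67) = -1343247809074/ 744875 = -1803319.76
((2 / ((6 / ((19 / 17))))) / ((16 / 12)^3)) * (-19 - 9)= -1197 / 272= -4.40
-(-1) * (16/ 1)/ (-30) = -8/ 15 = -0.53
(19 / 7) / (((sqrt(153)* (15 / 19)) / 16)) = 5776* sqrt(17) / 5355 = 4.45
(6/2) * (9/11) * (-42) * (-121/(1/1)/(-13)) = -12474/13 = -959.54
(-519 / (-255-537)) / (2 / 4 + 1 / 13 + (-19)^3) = -2249 / 23538108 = -0.00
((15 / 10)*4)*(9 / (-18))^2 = 3 / 2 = 1.50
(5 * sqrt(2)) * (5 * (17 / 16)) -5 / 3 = -5 / 3 + 425 * sqrt(2) / 16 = 35.90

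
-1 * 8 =-8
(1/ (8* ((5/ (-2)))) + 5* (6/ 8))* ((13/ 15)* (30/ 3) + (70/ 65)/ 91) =32.11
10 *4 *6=240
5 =5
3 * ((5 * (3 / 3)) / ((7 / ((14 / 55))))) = 6 / 11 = 0.55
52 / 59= 0.88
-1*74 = -74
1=1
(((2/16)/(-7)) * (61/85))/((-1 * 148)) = 61/704480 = 0.00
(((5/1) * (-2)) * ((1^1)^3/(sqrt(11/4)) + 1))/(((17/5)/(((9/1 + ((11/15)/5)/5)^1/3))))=-14.19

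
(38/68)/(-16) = -0.03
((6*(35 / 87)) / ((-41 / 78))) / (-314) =2730 / 186673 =0.01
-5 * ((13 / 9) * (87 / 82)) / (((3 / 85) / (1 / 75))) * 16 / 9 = -5.15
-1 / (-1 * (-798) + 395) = -1 / 1193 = -0.00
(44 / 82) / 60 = 11 / 1230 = 0.01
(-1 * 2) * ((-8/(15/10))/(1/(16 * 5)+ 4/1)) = 2560/963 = 2.66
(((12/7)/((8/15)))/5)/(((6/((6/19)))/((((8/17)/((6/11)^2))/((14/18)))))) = 0.07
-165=-165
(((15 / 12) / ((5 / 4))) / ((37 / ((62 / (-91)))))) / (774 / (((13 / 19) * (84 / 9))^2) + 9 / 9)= -45136 / 48973607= -0.00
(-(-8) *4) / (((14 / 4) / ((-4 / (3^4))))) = -256 / 567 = -0.45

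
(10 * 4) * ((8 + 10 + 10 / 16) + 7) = 1025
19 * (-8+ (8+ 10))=190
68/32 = 17/8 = 2.12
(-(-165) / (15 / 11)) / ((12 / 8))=242 / 3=80.67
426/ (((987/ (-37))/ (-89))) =467606/ 329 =1421.29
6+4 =10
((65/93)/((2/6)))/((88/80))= 650/341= 1.91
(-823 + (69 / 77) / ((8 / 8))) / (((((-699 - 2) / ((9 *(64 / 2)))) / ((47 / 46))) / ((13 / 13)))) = 428427936 / 1241471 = 345.10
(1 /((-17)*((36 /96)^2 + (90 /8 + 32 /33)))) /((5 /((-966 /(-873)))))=-9856 /9358075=-0.00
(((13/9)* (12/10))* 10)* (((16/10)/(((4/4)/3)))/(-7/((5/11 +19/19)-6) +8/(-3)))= -960/13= -73.85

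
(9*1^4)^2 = 81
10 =10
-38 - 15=-53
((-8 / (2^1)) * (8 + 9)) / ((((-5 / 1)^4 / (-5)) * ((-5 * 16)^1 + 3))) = -68 / 9625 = -0.01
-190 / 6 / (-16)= 95 / 48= 1.98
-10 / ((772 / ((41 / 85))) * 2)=-41 / 13124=-0.00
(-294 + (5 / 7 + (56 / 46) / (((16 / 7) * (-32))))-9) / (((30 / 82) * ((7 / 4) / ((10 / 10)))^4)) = -510847454 / 5798415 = -88.10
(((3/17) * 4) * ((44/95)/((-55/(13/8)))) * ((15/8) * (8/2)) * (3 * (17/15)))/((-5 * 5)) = 117/11875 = 0.01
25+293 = 318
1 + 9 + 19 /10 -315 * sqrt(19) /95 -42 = -301 /10 -63 * sqrt(19) /19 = -44.55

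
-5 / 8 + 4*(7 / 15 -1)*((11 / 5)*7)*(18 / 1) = -118397 / 200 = -591.98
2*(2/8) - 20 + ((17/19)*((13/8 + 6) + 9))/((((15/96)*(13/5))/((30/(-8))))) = -156.81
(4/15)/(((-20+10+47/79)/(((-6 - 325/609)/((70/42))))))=1257364/11312175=0.11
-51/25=-2.04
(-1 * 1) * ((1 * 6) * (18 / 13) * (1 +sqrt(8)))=-216 * sqrt(2) / 13 - 108 / 13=-31.81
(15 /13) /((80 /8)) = 3 /26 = 0.12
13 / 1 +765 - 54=724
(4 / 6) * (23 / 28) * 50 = 575 / 21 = 27.38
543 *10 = 5430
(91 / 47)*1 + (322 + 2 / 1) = 15319 / 47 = 325.94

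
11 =11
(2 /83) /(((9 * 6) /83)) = 1 /27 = 0.04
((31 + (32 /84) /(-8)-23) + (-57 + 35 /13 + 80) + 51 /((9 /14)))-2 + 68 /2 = 13193 /91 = 144.98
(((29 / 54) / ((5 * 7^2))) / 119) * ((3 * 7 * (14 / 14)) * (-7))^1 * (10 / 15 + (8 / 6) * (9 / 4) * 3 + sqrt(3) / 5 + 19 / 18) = -5597 / 192780- 29 * sqrt(3) / 53550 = -0.03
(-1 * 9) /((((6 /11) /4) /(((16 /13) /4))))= -264 /13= -20.31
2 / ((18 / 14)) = 14 / 9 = 1.56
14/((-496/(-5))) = 35/248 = 0.14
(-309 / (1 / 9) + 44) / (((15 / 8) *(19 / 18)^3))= -42565824 / 34295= -1241.17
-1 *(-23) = 23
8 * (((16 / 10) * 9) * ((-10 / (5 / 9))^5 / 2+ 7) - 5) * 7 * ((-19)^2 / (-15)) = 1375172557304 / 75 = 18335634097.39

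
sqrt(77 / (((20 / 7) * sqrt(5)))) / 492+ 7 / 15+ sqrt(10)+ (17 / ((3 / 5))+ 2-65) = -171 / 5+ 7 * sqrt(11) * 5^(1 / 4) / 4920+ sqrt(10) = -31.03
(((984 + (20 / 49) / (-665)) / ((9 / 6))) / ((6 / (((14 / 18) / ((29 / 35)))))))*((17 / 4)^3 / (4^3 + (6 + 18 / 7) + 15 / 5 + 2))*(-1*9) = -39382141265 / 43083792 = -914.08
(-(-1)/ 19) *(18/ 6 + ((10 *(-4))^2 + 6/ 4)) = 3209/ 38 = 84.45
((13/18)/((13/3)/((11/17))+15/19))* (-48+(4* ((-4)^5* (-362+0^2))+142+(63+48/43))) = 57749957265/403684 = 143057.34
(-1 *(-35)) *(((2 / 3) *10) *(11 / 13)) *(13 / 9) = 7700 / 27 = 285.19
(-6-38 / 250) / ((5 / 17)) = -13073 / 625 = -20.92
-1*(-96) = 96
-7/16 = -0.44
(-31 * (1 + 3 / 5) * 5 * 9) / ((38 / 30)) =-33480 / 19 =-1762.11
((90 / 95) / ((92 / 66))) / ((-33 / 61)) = -549 / 437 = -1.26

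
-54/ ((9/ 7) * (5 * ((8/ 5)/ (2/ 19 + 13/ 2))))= -34.68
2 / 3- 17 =-16.33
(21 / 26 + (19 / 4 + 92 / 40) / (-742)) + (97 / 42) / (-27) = 11136287 / 15626520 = 0.71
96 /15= 32 /5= 6.40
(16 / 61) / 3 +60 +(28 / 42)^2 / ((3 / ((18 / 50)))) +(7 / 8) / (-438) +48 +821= 4964945917 / 5343600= 929.14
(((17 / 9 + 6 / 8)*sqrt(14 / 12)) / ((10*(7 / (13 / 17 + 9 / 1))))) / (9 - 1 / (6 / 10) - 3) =1577*sqrt(42) / 111384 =0.09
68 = 68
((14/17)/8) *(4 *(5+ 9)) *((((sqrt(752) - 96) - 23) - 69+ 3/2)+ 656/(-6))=-1547.31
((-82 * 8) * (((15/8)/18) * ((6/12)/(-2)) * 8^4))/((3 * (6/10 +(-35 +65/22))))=-23091200/31131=-741.74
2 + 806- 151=657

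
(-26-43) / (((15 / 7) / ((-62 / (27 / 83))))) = 828506 / 135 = 6137.08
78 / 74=39 / 37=1.05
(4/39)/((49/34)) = 136/1911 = 0.07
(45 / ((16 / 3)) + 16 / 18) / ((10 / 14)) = 9401 / 720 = 13.06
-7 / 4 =-1.75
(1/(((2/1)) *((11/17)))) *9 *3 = 459/22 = 20.86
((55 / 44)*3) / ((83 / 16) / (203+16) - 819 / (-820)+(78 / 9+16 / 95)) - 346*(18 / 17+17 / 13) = -4866836443418 / 5946522361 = -818.43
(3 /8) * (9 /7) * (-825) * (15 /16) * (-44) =3675375 /224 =16407.92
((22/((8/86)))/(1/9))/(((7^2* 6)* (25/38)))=26961/2450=11.00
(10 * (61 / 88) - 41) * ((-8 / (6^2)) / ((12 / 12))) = 1499 / 198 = 7.57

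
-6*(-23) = 138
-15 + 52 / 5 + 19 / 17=-296 / 85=-3.48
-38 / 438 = -19 / 219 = -0.09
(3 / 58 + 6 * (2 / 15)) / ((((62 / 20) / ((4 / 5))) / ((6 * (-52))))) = -308256 / 4495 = -68.58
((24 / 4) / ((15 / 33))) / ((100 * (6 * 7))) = 11 / 3500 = 0.00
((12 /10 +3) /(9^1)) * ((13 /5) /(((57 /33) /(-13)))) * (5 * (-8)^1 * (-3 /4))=-26026 /95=-273.96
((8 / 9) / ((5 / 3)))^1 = 8 / 15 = 0.53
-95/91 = -1.04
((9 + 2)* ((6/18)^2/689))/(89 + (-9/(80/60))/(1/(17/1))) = -44/638703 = -0.00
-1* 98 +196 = 98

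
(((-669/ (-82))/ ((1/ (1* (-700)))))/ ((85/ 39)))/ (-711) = 202930/ 55063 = 3.69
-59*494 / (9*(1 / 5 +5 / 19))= -1384435 / 198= -6992.10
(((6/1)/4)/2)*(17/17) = 3/4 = 0.75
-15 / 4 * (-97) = 1455 / 4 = 363.75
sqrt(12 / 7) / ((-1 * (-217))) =2 * sqrt(21) / 1519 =0.01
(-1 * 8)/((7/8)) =-64/7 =-9.14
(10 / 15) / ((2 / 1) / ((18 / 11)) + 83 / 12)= 24 / 293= 0.08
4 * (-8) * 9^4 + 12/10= -1049754/5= -209950.80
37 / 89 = 0.42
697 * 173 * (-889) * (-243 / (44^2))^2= -6329846659941 / 3748096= -1688816.58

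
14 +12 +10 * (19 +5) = 266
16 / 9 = 1.78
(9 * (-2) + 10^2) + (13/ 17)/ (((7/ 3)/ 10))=10148/ 119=85.28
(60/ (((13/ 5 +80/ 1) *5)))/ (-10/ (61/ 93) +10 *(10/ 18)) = -1647/ 109858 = -0.01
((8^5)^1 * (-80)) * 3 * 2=-15728640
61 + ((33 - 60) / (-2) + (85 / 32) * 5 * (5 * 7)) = 17259 / 32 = 539.34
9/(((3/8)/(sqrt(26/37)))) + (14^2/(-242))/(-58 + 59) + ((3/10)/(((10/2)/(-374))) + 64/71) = -4799901/214775 + 24 * sqrt(962)/37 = -2.23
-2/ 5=-0.40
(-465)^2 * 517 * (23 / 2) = 2571131475 / 2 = 1285565737.50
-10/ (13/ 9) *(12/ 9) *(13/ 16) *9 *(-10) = 675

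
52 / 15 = 3.47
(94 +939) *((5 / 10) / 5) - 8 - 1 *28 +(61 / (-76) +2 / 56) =88489 / 1330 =66.53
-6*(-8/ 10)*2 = 48/ 5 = 9.60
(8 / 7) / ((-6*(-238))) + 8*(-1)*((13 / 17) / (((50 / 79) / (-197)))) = 1904.18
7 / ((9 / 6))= 14 / 3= 4.67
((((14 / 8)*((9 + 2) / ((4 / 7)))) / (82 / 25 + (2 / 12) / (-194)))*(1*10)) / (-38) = -19606125 / 7252148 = -2.70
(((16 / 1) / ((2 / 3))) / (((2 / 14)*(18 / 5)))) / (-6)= -70 / 9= -7.78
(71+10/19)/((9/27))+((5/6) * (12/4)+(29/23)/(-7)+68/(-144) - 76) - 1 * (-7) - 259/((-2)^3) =39600943/220248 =179.80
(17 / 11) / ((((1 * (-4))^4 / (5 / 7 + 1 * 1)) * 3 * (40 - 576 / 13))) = -0.00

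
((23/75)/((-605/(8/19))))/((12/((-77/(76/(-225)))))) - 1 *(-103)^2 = -421283551/39710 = -10609.00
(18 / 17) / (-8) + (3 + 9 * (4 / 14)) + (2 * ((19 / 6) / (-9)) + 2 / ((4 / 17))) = 170101 / 12852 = 13.24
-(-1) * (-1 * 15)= -15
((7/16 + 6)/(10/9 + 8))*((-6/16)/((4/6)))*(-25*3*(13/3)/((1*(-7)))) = -2711475/146944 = -18.45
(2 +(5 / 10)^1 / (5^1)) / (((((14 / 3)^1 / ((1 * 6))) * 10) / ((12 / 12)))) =27 / 100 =0.27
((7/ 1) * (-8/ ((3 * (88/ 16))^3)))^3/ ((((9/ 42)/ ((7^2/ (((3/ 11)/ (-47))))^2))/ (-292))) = 1949542939061387264/ 10356281643411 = 188247.39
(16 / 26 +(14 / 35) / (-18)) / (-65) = -347 / 38025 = -0.01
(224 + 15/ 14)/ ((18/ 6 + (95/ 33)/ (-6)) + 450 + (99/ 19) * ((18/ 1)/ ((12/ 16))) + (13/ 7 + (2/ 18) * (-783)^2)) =5927031/ 1809157123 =0.00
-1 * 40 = -40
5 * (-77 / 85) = -4.53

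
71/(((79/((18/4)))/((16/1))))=5112/79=64.71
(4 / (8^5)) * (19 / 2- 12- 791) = -1587 / 16384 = -0.10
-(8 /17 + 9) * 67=-10787 /17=-634.53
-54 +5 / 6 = -319 / 6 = -53.17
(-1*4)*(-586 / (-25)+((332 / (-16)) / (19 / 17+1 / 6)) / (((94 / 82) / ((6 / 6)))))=-5754358 / 153925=-37.38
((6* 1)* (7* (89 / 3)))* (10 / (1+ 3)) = 3115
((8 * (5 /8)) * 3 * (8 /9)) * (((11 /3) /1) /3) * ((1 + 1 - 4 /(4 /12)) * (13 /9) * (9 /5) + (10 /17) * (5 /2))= -61160 /153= -399.74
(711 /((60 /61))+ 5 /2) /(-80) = -14507 /1600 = -9.07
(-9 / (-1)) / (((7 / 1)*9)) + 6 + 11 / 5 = 8.34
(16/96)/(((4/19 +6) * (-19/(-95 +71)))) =2/59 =0.03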